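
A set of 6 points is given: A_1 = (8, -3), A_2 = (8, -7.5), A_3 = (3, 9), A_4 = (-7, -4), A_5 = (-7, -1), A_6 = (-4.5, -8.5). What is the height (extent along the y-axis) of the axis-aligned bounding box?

max y = 9, min y = -8.5, so height = 17.5.

17.5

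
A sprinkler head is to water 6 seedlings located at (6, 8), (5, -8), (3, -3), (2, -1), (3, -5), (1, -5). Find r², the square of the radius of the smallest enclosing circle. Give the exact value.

A smallest enclosing disk is always determined by at most three of the input points on its boundary.
The farthest pair is (6, 8)–(5, -8) with squared distance 257. The circle on this segment as diameter has centre (5.5, 0) and r² = 257/4 = 64.25.
Check (3, -3): distance² to centre = 15.25 ≤ 64.25, so it lies inside.
All remaining points lie in this disk, and no smaller disk contains both endpoints, so this is the minimum enclosing circle.

64.25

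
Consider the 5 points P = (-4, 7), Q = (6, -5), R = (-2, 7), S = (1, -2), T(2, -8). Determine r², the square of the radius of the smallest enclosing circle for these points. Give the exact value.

44225/676

A smallest enclosing disk is always determined by at most three of the input points on its boundary.
The minimum enclosing circle is determined by three boundary points: P, Q, T.
Their circumcentre is (-8/13, -9/26) with r² = 44225/676.
The farthest remaining point R is at distance² 37777/676 ≤ 44225/676.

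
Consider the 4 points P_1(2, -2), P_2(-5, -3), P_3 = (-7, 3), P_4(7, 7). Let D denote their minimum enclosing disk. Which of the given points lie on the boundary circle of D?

P_2, P_3, P_4

A smallest enclosing disk is always determined by at most three of the input points on its boundary.
The minimum enclosing circle is determined by three boundary points: P_2, P_3, P_4.
Their circumcentre is (18/23, 52/23) with r² = 32330/529.
The farthest remaining point P_1 is at distance² 10388/529 ≤ 32330/529.
The points at distance exactly r from the centre are P_2, P_3, P_4 — 3 points.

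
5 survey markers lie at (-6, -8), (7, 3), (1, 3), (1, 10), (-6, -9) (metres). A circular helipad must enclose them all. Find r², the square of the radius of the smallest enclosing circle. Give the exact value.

102.5

The minimum enclosing circle of a finite set is fixed by two of the points (as a diameter) or three (as a circumcircle).
The farthest pair is (1, 10)–(-6, -9) with squared distance 410. The circle on this segment as diameter has centre (-2.5, 0.5) and r² = 410/4 = 102.5.
Check (-6, -8): distance² to centre = 84.5 ≤ 102.5, so it lies inside.
All remaining points lie in this disk, and no smaller disk contains both endpoints, so this is the minimum enclosing circle.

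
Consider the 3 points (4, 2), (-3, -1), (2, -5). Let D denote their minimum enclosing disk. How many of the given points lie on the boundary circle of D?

Call the three points A, B, C in the order given.
Side lengths²: AB² = 58, AC² = 53, BC² = 41.
Since AB² = 58 < 53 + 41 = 94, the triangle is acute, so the smallest enclosing circle is the circumcircle.
Circumcentre = (97/86, -83/86), r² = 63017/3698.
The points at distance exactly r from the centre are (4, 2), (-3, -1), (2, -5) — 3 points.

3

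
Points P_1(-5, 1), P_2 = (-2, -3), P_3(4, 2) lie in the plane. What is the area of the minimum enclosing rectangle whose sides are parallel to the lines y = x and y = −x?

In coordinates u = x + y, v = x − y the rectangle is axis-aligned; the map (x,y)→(u,v) scales areas by 2.
u-values: -4, -5, 6; range = 6 − (-5) = 11.
v-values: -6, 1, 2; range = 2 − (-6) = 8.
Area = (11 × 8) / 2 = 44.

44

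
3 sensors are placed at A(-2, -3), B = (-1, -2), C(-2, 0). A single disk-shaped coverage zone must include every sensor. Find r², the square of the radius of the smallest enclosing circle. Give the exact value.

2.25

Side lengths²: AB² = 2, AC² = 9, BC² = 5.
Since AC² = 9 ≥ 5 + 2 = 7, the angle opposite AC is not acute, so the smallest enclosing circle has AC as diameter.
Centre = midpoint of AC = (-2, -1.5), r² = 9/4 = 2.25.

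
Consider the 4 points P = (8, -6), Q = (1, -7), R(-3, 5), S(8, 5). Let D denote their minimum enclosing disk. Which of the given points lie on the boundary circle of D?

P, R, S

The minimum enclosing circle of a finite set is fixed by two of the points (as a diameter) or three (as a circumcircle).
The farthest pair is P–R with squared distance 242. The circle on this segment as diameter has centre (2.5, -0.5) and r² = 242/4 = 60.5.
Check Q: distance² to centre = 44.5 ≤ 60.5, so it lies inside.
All remaining points lie in this disk, and no smaller disk contains both endpoints, so this is the minimum enclosing circle.
The points at distance exactly r from the centre are P, R, S — 3 points.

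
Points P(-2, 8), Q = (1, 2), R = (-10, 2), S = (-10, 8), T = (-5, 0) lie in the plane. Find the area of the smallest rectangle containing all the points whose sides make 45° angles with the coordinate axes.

119

In coordinates u = x + y, v = x − y the rectangle is axis-aligned; the map (x,y)→(u,v) scales areas by 2.
u-values: 6, 3, -8, -2, -5; range = 6 − (-8) = 14.
v-values: -10, -1, -12, -18, -5; range = -1 − (-18) = 17.
Area = (14 × 17) / 2 = 119.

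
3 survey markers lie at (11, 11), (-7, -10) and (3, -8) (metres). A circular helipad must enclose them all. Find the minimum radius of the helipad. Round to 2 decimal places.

13.83

Call the three points A, B, C in the order given.
Side lengths²: AB² = 765, AC² = 425, BC² = 104.
Since AB² = 765 ≥ 425 + 104 = 529, the angle opposite AB is not acute, so the smallest enclosing circle has AB as diameter.
Centre = midpoint of AB = (2, 0.5), r² = 765/4 = 191.25.
r = √(191.25) ≈ 13.83.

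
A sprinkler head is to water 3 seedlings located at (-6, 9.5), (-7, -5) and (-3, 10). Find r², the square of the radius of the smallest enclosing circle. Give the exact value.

Call the three points A, B, C in the order given.
Side lengths²: AB² = 211.25, AC² = 9.25, BC² = 241.
Since BC² = 241 ≥ 211.25 + 9.25 = 220.5, the angle opposite BC is not acute, so the smallest enclosing circle has BC as diameter.
Centre = midpoint of BC = (-5, 2.5), r² = 241/4 = 60.25.

60.25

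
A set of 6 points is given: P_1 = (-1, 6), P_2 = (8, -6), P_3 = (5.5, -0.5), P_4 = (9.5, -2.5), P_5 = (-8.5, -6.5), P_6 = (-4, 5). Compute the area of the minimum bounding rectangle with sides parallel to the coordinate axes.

225

x ranges over [-8.5, 9.5], width 18.
y ranges over [-6.5, 6], height 12.5.
Area = 18 × 12.5 = 225.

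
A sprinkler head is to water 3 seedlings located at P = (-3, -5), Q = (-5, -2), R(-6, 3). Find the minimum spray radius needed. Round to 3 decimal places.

Side lengths²: PQ² = 13, PR² = 73, QR² = 26.
Since PR² = 73 ≥ 26 + 13 = 39, the angle opposite PR is not acute, so the smallest enclosing circle has PR as diameter.
Centre = midpoint of PR = (-4.5, -1), r² = 73/4 = 18.25.
r = √(18.25) ≈ 4.272.

4.272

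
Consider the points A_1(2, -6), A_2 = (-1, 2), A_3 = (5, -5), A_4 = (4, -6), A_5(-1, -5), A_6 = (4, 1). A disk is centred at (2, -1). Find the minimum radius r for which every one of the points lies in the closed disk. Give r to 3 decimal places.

5.385

The required radius is the distance from (2, -1) to the farthest point.
Squared distances: 25, 18, 25, 29, 25, 8.
Maximum is 29, attained at A_4.
r = √29 ≈ 5.385.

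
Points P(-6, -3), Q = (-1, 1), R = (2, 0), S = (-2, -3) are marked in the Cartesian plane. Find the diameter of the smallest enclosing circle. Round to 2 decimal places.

A smallest enclosing disk is always determined by at most three of the input points on its boundary.
The farthest pair is P–R with squared distance 73. The circle on this segment as diameter has centre (-2, -1.5) and r² = 73/4 = 18.25.
Check Q: distance² to centre = 7.25 ≤ 18.25, so it lies inside.
All remaining points lie in this disk, and no smaller disk contains both endpoints, so this is the minimum enclosing circle.
Diameter = 2r = 2√(18.25) ≈ 8.54.

8.54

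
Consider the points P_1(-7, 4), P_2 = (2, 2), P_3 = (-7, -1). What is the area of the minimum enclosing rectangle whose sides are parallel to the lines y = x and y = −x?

In coordinates u = x + y, v = x − y the rectangle is axis-aligned; the map (x,y)→(u,v) scales areas by 2.
u-values: -3, 4, -8; range = 4 − (-8) = 12.
v-values: -11, 0, -6; range = 0 − (-11) = 11.
Area = (12 × 11) / 2 = 66.

66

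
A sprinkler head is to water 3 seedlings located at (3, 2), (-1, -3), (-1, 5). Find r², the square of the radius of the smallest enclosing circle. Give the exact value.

16.015625

Call the three points A, B, C in the order given.
Side lengths²: AB² = 41, AC² = 25, BC² = 64.
Since BC² = 64 < 41 + 25 = 66, the triangle is acute, so the smallest enclosing circle is the circumcircle.
Circumcentre = (-0.875, 1), r² = 16.015625.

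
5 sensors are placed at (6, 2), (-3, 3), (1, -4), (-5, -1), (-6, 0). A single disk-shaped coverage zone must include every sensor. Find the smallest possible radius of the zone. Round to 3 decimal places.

The minimum enclosing circle of a finite set is fixed by two of the points (as a diameter) or three (as a circumcircle).
The farthest pair is (6, 2)–(-6, 0) with squared distance 148. The circle on this segment as diameter has centre (0, 1) and r² = 148/4 = 37.
Check (-3, 3): distance² to centre = 13 ≤ 37, so it lies inside.
All remaining points lie in this disk, and no smaller disk contains both endpoints, so this is the minimum enclosing circle.
r = √37 ≈ 6.083.

6.083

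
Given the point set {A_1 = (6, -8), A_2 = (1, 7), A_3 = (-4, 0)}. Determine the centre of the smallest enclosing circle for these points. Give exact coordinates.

Side lengths²: A_1A_2² = 250, A_1A_3² = 164, A_2A_3² = 74.
Since A_1A_2² = 250 ≥ 164 + 74 = 238, the angle opposite A_1A_2 is not acute, so the smallest enclosing circle has A_1A_2 as diameter.
Centre = midpoint of A_1A_2 = (3.5, -0.5), r² = 250/4 = 62.5.
Centre = (3.5, -0.5).

(3.5, -0.5)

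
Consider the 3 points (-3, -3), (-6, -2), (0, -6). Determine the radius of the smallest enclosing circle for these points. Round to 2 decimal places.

3.61

Call the three points A, B, C in the order given.
Side lengths²: AB² = 10, AC² = 18, BC² = 52.
Since BC² = 52 ≥ 18 + 10 = 28, the angle opposite BC is not acute, so the smallest enclosing circle has BC as diameter.
Centre = midpoint of BC = (-3, -4), r² = 52/4 = 13.
r = √13 ≈ 3.61.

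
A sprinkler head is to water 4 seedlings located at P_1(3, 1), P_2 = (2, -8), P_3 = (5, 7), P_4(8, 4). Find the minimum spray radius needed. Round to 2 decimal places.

The minimum enclosing circle of a finite set is fixed by two of the points (as a diameter) or three (as a circumcircle).
The farthest pair is P_2–P_3 with squared distance 234. The circle on this segment as diameter has centre (3.5, -0.5) and r² = 234/4 = 58.5.
Check P_1: distance² to centre = 2.5 ≤ 58.5, so it lies inside.
All remaining points lie in this disk, and no smaller disk contains both endpoints, so this is the minimum enclosing circle.
r = √(58.5) ≈ 7.65.

7.65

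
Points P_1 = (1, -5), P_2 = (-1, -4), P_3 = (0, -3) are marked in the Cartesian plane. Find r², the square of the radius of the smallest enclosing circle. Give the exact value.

25/18

Side lengths²: P_1P_2² = 5, P_1P_3² = 5, P_2P_3² = 2.
Since P_1P_3² = 5 < 5 + 2 = 7, the triangle is acute, so the smallest enclosing circle is the circumcircle.
Circumcentre = (1/6, -25/6), r² = 25/18.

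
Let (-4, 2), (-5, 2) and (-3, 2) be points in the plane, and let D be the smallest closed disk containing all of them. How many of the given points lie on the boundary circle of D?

2

Call the three points A, B, C in the order given.
Side lengths²: AB² = 1, AC² = 1, BC² = 4.
Since BC² = 4 ≥ 1 + 1 = 2, the angle opposite BC is not acute, so the smallest enclosing circle has BC as diameter.
Centre = midpoint of BC = (-4, 2), r² = 4/4 = 1.
The points at distance exactly r from the centre are (-5, 2), (-3, 2) — 2 points.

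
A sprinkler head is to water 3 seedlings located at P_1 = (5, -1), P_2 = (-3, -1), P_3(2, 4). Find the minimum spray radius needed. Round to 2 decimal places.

Side lengths²: P_1P_2² = 64, P_1P_3² = 34, P_2P_3² = 50.
Since P_1P_2² = 64 < 50 + 34 = 84, the triangle is acute, so the smallest enclosing circle is the circumcircle.
Circumcentre = (1, 0), r² = 17.
r = √17 ≈ 4.12.

4.12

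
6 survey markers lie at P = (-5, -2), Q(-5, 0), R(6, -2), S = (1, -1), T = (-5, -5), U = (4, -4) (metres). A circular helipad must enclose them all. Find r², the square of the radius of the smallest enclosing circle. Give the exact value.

The minimum enclosing circle is determined by three boundary points: Q, R, T.
Their circumcentre is (5/22, -2.5) with r² = 8125/242.
The farthest remaining point P is at distance² 6673/242 ≤ 8125/242.

8125/242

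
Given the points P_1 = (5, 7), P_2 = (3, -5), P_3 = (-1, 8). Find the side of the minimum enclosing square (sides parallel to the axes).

The bounding box has width 6 and height 13.
An axis-aligned square enclosing the set must have side ≥ max(width, height).
So the minimum side is max(6, 13) = 13.

13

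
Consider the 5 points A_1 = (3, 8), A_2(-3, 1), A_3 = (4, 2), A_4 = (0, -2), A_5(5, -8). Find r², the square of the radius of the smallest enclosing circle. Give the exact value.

The farthest pair is A_1–A_5 with squared distance 260. The circle on this segment as diameter has centre (4, 0) and r² = 260/4 = 65.
Check A_2: distance² to centre = 50 ≤ 65, so it lies inside.
All remaining points lie in this disk, and no smaller disk contains both endpoints, so this is the minimum enclosing circle.

65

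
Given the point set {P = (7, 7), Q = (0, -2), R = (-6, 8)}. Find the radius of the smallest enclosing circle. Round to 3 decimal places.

Side lengths²: PQ² = 130, PR² = 170, QR² = 136.
Since PR² = 170 < 136 + 130 = 266, the triangle is acute, so the smallest enclosing circle is the circumcircle.
Circumcentre = (19/62, 309/62), r² = 93925/1922.
r = √(93925/1922) ≈ 6.991.

6.991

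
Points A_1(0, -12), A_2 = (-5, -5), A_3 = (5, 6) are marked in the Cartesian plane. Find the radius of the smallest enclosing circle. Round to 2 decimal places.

9.34

Side lengths²: A_1A_2² = 74, A_1A_3² = 349, A_2A_3² = 221.
Since A_1A_3² = 349 ≥ 221 + 74 = 295, the angle opposite A_1A_3 is not acute, so the smallest enclosing circle has A_1A_3 as diameter.
Centre = midpoint of A_1A_3 = (2.5, -3), r² = 349/4 = 87.25.
r = √(87.25) ≈ 9.34.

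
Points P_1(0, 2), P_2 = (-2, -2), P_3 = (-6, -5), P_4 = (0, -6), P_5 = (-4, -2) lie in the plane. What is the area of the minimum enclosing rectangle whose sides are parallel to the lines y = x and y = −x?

52

In coordinates u = x + y, v = x − y the rectangle is axis-aligned; the map (x,y)→(u,v) scales areas by 2.
u-values: 2, -4, -11, -6, -6; range = 2 − (-11) = 13.
v-values: -2, 0, -1, 6, -2; range = 6 − (-2) = 8.
Area = (13 × 8) / 2 = 52.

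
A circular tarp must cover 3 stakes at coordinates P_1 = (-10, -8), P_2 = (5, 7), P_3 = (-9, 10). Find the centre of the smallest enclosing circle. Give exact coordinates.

Side lengths²: P_1P_2² = 450, P_1P_3² = 325, P_2P_3² = 205.
Since P_1P_2² = 450 < 325 + 205 = 530, the triangle is acute, so the smallest enclosing circle is the circumcircle.
Circumcentre = (-125/34, 23/34), r² = 66625/578.
Centre = (-125/34, 23/34).

(-125/34, 23/34)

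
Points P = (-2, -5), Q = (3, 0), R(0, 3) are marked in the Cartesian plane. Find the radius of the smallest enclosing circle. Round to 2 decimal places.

4.12

Side lengths²: PQ² = 50, PR² = 68, QR² = 18.
Since PR² = 68 ≥ 50 + 18 = 68, the angle opposite PR is not acute, so the smallest enclosing circle has PR as diameter.
Centre = midpoint of PR = (-1, -1), r² = 68/4 = 17.
r = √17 ≈ 4.12.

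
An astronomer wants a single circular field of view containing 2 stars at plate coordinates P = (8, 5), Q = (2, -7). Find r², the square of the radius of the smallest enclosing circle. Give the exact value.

The smallest circle enclosing two points has them as diameter endpoints.
Centre = midpoint = (5, -1); r² = |PQ|²/4 = 180/4 = 45.

45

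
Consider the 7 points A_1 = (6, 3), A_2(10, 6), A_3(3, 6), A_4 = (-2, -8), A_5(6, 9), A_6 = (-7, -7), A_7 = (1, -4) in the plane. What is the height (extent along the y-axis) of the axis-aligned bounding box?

max y = 9, min y = -8, so height = 17.

17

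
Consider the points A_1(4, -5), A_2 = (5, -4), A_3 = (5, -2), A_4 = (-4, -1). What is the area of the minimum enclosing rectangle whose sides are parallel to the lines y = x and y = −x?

In coordinates u = x + y, v = x − y the rectangle is axis-aligned; the map (x,y)→(u,v) scales areas by 2.
u-values: -1, 1, 3, -5; range = 3 − (-5) = 8.
v-values: 9, 9, 7, -3; range = 9 − (-3) = 12.
Area = (8 × 12) / 2 = 48.

48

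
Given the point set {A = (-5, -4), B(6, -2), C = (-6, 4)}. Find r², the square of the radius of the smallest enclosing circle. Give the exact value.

1625/36

Side lengths²: AB² = 125, AC² = 65, BC² = 180.
Since BC² = 180 < 125 + 65 = 190, the triangle is acute, so the smallest enclosing circle is the circumcircle.
Circumcentre = (-1/6, 2/3), r² = 1625/36.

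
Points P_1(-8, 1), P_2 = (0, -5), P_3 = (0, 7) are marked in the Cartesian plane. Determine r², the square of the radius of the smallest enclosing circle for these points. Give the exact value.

Side lengths²: P_1P_2² = 100, P_1P_3² = 100, P_2P_3² = 144.
Since P_2P_3² = 144 < 100 + 100 = 200, the triangle is acute, so the smallest enclosing circle is the circumcircle.
Circumcentre = (-1.75, 1), r² = 39.0625.

39.0625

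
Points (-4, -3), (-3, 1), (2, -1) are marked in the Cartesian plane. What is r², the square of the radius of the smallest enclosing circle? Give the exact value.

2465/242

Call the three points A, B, C in the order given.
Side lengths²: AB² = 17, AC² = 40, BC² = 29.
Since AC² = 40 < 29 + 17 = 46, the triangle is acute, so the smallest enclosing circle is the circumcircle.
Circumcentre = (-25/22, -35/22), r² = 2465/242.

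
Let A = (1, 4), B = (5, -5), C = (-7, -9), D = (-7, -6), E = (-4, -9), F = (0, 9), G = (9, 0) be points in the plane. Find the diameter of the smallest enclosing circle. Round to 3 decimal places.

The minimum enclosing circle of a finite set is fixed by two of the points (as a diameter) or three (as a circumcircle).
The minimum enclosing circle is determined by three boundary points: C, F, G.
Their circumcentre is (-0.98, -0.98) with r² = 100.5608.
The farthest remaining point E is at distance² 73.4408 ≤ 100.5608.
Diameter = 2r = 2√(100.5608) ≈ 20.056.

20.056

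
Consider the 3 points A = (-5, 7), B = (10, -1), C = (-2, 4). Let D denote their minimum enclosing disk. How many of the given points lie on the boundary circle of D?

2

Side lengths²: AB² = 289, AC² = 18, BC² = 169.
Since AB² = 289 ≥ 169 + 18 = 187, the angle opposite AB is not acute, so the smallest enclosing circle has AB as diameter.
Centre = midpoint of AB = (2.5, 3), r² = 289/4 = 72.25.
The points at distance exactly r from the centre are A, B — 2 points.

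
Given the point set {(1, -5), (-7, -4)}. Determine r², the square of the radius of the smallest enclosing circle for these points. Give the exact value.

The smallest circle enclosing two points has them as diameter endpoints.
Centre = midpoint = (-3, -4.5); r² = |(1, -5)−(-7, -4)|²/4 = 65/4 = 16.25.

16.25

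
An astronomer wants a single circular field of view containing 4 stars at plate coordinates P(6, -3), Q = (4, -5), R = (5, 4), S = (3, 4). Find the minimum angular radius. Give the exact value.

A smallest enclosing disk is always determined by at most three of the input points on its boundary.
The minimum enclosing circle is determined by three boundary points: Q, R, S.
Their circumcentre is (4, -4/9) with r² = 1681/81.
The farthest remaining point P is at distance² 853/81 ≤ 1681/81.
r = √(1681/81) = 41/9.

41/9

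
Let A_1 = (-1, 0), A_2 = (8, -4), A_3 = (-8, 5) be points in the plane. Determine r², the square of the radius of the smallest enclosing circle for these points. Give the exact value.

Side lengths²: A_1A_2² = 97, A_1A_3² = 74, A_2A_3² = 337.
Since A_2A_3² = 337 ≥ 97 + 74 = 171, the angle opposite A_2A_3 is not acute, so the smallest enclosing circle has A_2A_3 as diameter.
Centre = midpoint of A_2A_3 = (0, 0.5), r² = 337/4 = 84.25.

84.25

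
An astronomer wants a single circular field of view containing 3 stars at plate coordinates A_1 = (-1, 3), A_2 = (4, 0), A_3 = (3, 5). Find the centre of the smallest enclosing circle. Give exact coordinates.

(21/11, 24/11)

Side lengths²: A_1A_2² = 34, A_1A_3² = 20, A_2A_3² = 26.
Since A_1A_2² = 34 < 26 + 20 = 46, the triangle is acute, so the smallest enclosing circle is the circumcircle.
Circumcentre = (21/11, 24/11), r² = 1105/121.
Centre = (21/11, 24/11).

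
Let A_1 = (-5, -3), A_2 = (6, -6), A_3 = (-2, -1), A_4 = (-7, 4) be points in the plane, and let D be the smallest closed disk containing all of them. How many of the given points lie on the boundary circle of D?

The farthest pair is A_2–A_4 with squared distance 269. The circle on this segment as diameter has centre (-0.5, -1) and r² = 269/4 = 67.25.
Check A_1: distance² to centre = 24.25 ≤ 67.25, so it lies inside.
All remaining points lie in this disk, and no smaller disk contains both endpoints, so this is the minimum enclosing circle.
The points at distance exactly r from the centre are A_2, A_4 — 2 points.

2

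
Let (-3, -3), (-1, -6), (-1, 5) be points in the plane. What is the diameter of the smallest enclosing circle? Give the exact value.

Call the three points A, B, C in the order given.
Side lengths²: AB² = 13, AC² = 68, BC² = 121.
Since BC² = 121 ≥ 68 + 13 = 81, the angle opposite BC is not acute, so the smallest enclosing circle has BC as diameter.
Centre = midpoint of BC = (-1, -0.5), r² = 121/4 = 30.25.
Diameter = 2r = 2√(30.25) = 11.

11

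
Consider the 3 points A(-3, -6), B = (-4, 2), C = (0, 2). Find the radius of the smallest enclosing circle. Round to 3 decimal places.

4.305

Side lengths²: AB² = 65, AC² = 73, BC² = 16.
Since AC² = 73 < 65 + 16 = 81, the triangle is acute, so the smallest enclosing circle is the circumcircle.
Circumcentre = (-2, -1.8125), r² = 18.53515625.
r = √(18.53515625) ≈ 4.305.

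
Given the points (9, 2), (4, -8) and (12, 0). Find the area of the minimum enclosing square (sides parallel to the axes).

The bounding box has width 8 and height 10.
An axis-aligned square enclosing the set must have side ≥ max(width, height).
So the minimum side is max(8, 10) = 10.
Area = 10² = 100.

100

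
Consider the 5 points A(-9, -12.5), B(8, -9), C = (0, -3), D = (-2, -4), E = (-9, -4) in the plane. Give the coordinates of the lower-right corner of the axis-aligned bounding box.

(8, -12.5)

x-range [-9, 8], y-range [-12.5, -3].
The lower-right corner is (8, -12.5).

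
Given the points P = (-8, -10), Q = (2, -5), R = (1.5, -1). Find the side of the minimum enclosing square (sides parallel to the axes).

The bounding box has width 10 and height 9.
An axis-aligned square enclosing the set must have side ≥ max(width, height).
So the minimum side is max(10, 9) = 10.

10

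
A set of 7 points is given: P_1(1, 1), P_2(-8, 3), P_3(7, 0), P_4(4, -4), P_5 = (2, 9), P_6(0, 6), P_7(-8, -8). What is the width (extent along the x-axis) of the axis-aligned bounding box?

15

max x = 7, min x = -8, so width = 15.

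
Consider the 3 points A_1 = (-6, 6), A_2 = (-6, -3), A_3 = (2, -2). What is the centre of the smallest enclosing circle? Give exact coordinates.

(-2.5, 1.5)

Side lengths²: A_1A_2² = 81, A_1A_3² = 128, A_2A_3² = 65.
Since A_1A_3² = 128 < 81 + 65 = 146, the triangle is acute, so the smallest enclosing circle is the circumcircle.
Circumcentre = (-2.5, 1.5), r² = 32.5.
Centre = (-2.5, 1.5).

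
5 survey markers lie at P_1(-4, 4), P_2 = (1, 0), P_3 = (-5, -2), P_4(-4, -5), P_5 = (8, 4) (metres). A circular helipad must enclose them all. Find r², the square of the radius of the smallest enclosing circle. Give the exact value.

56.25

By Welzl's lemma the MEC is supported by two points (diametrically opposite) or three points (on a circumcircle).
The farthest pair is P_4–P_5 with squared distance 225. The circle on this segment as diameter has centre (2, -0.5) and r² = 225/4 = 56.25.
Check P_1: distance² to centre = 56.25 ≤ 56.25, so it lies inside.
All remaining points lie in this disk, and no smaller disk contains both endpoints, so this is the minimum enclosing circle.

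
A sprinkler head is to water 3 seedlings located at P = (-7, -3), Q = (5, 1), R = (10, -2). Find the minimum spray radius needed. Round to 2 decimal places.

Side lengths²: PQ² = 160, PR² = 290, QR² = 34.
Since PR² = 290 ≥ 160 + 34 = 194, the angle opposite PR is not acute, so the smallest enclosing circle has PR as diameter.
Centre = midpoint of PR = (1.5, -2.5), r² = 290/4 = 72.5.
r = √(72.5) ≈ 8.51.

8.51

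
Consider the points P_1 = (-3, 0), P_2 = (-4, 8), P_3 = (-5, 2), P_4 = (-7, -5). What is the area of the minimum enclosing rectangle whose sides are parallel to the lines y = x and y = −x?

80

In coordinates u = x + y, v = x − y the rectangle is axis-aligned; the map (x,y)→(u,v) scales areas by 2.
u-values: -3, 4, -3, -12; range = 4 − (-12) = 16.
v-values: -3, -12, -7, -2; range = -2 − (-12) = 10.
Area = (16 × 10) / 2 = 80.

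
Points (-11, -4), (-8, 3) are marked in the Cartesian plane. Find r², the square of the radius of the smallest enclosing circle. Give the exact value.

The smallest circle enclosing two points has them as diameter endpoints.
Centre = midpoint = (-9.5, -0.5); r² = |(-11, -4)−(-8, 3)|²/4 = 58/4 = 14.5.

14.5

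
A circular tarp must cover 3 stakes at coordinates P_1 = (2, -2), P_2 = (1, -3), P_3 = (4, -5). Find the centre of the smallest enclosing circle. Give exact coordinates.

(2.7, -3.7)

Side lengths²: P_1P_2² = 2, P_1P_3² = 13, P_2P_3² = 13.
Since P_2P_3² = 13 < 13 + 2 = 15, the triangle is acute, so the smallest enclosing circle is the circumcircle.
Circumcentre = (2.7, -3.7), r² = 3.38.
Centre = (2.7, -3.7).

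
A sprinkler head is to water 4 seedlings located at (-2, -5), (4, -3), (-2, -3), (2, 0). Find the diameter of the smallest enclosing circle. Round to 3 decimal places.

6.637

The minimum enclosing circle is determined by three boundary points: (-2, -5), (4, -3), (2, 0).
Their circumcentre is (15/22, -67/22) with r² = 2665/242.
The farthest remaining point (-2, -3) is at distance² 1741/242 ≤ 2665/242.
Diameter = 2r = 2√(2665/242) ≈ 6.637.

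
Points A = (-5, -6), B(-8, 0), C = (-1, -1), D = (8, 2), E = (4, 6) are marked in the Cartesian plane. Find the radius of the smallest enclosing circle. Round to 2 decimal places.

A smallest enclosing disk is always determined by at most three of the input points on its boundary.
The minimum enclosing circle is determined by three boundary points: A, B, D.
Their circumcentre is (3/34, 5/17) with r² = 75725/1156.
The farthest remaining point E is at distance² 55325/1156 ≤ 75725/1156.
r = √(75725/1156) ≈ 8.09.

8.09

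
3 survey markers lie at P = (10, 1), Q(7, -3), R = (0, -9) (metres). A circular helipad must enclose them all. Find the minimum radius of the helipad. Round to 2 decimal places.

Side lengths²: PQ² = 25, PR² = 200, QR² = 85.
Since PR² = 200 ≥ 85 + 25 = 110, the angle opposite PR is not acute, so the smallest enclosing circle has PR as diameter.
Centre = midpoint of PR = (5, -4), r² = 200/4 = 50.
r = √50 ≈ 7.07.

7.07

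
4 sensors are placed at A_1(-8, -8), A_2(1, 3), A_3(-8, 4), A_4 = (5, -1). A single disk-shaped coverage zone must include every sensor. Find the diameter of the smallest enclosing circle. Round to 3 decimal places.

15.819

A smallest enclosing disk is always determined by at most three of the input points on its boundary.
The minimum enclosing circle is determined by three boundary points: A_1, A_3, A_4.
Their circumcentre is (-37/13, -2) with r² = 10573/169.
The farthest remaining point A_2 is at distance² 6725/169 ≤ 10573/169.
Diameter = 2r = 2√(10573/169) ≈ 15.819.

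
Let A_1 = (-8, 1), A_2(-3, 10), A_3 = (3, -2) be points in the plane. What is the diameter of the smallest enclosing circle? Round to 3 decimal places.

13.815

Side lengths²: A_1A_2² = 106, A_1A_3² = 130, A_2A_3² = 180.
Since A_2A_3² = 180 < 130 + 106 = 236, the triangle is acute, so the smallest enclosing circle is the circumcircle.
Circumcentre = (-28/19, 62/19), r² = 17225/361.
Diameter = 2r = 2√(17225/361) ≈ 13.815.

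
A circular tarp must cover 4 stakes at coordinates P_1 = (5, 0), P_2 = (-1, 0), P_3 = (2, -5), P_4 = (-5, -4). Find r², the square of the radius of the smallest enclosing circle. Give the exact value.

29

A smallest enclosing disk is always determined by at most three of the input points on its boundary.
The farthest pair is P_1–P_4 with squared distance 116. The circle on this segment as diameter has centre (0, -2) and r² = 116/4 = 29.
Check P_2: distance² to centre = 5 ≤ 29, so it lies inside.
All remaining points lie in this disk, and no smaller disk contains both endpoints, so this is the minimum enclosing circle.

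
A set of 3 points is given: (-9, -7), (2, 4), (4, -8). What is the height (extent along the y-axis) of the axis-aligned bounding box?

max y = 4, min y = -8, so height = 12.

12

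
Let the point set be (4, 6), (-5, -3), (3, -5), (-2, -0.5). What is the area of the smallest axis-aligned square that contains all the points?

121

The bounding box has width 9 and height 11.
An axis-aligned square enclosing the set must have side ≥ max(width, height).
So the minimum side is max(9, 11) = 11.
Area = 11² = 121.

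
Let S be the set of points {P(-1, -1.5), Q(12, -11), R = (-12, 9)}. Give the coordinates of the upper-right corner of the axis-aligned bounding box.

(12, 9)

x-range [-12, 12], y-range [-11, 9].
The upper-right corner is (12, 9).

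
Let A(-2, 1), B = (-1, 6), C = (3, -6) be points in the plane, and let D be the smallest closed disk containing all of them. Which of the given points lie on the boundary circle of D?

B, C

Side lengths²: AB² = 26, AC² = 74, BC² = 160.
Since BC² = 160 ≥ 74 + 26 = 100, the angle opposite BC is not acute, so the smallest enclosing circle has BC as diameter.
Centre = midpoint of BC = (1, 0), r² = 160/4 = 40.
The points at distance exactly r from the centre are B, C — 2 points.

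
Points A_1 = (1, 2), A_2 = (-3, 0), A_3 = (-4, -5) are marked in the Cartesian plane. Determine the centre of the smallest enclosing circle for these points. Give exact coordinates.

(-1.5, -1.5)

Side lengths²: A_1A_2² = 20, A_1A_3² = 74, A_2A_3² = 26.
Since A_1A_3² = 74 ≥ 26 + 20 = 46, the angle opposite A_1A_3 is not acute, so the smallest enclosing circle has A_1A_3 as diameter.
Centre = midpoint of A_1A_3 = (-1.5, -1.5), r² = 74/4 = 18.5.
Centre = (-1.5, -1.5).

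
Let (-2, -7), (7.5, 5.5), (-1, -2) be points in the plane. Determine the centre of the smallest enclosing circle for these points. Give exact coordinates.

Call the three points A, B, C in the order given.
Side lengths²: AB² = 246.5, AC² = 26, BC² = 128.5.
Since AB² = 246.5 ≥ 128.5 + 26 = 154.5, the angle opposite AB is not acute, so the smallest enclosing circle has AB as diameter.
Centre = midpoint of AB = (2.75, -0.75), r² = 246.5/4 = 61.625.
Centre = (2.75, -0.75).

(2.75, -0.75)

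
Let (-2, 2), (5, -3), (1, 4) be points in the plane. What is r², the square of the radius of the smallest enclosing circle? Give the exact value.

31265/1682

Call the three points A, B, C in the order given.
Side lengths²: AB² = 74, AC² = 13, BC² = 65.
Since AB² = 74 < 65 + 13 = 78, the triangle is acute, so the smallest enclosing circle is the circumcircle.
Circumcentre = (97/58, -15/58), r² = 31265/1682.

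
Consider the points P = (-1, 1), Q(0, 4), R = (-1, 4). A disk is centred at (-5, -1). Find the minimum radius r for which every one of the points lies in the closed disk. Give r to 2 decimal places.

7.07

The required radius is the distance from (-5, -1) to the farthest point.
Squared distances: 20, 50, 41.
Maximum is 50, attained at Q.
r = √50 ≈ 7.07.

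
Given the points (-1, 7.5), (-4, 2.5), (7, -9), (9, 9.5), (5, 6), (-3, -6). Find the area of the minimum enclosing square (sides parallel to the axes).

The bounding box has width 13 and height 18.5.
An axis-aligned square enclosing the set must have side ≥ max(width, height).
So the minimum side is max(13, 18.5) = 18.5.
Area = 18.5² = 342.25.

342.25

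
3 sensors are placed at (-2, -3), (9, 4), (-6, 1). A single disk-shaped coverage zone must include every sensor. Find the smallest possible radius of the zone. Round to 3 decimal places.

Call the three points A, B, C in the order given.
Side lengths²: AB² = 170, AC² = 32, BC² = 234.
Since BC² = 234 ≥ 170 + 32 = 202, the angle opposite BC is not acute, so the smallest enclosing circle has BC as diameter.
Centre = midpoint of BC = (1.5, 2.5), r² = 234/4 = 58.5.
r = √(58.5) ≈ 7.649.

7.649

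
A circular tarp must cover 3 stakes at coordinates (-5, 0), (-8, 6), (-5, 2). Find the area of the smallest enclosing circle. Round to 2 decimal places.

Call the three points A, B, C in the order given.
Side lengths²: AB² = 45, AC² = 4, BC² = 25.
Since AB² = 45 ≥ 25 + 4 = 29, the angle opposite AB is not acute, so the smallest enclosing circle has AB as diameter.
Centre = midpoint of AB = (-6.5, 3), r² = 45/4 = 11.25.
Area = π·r² = π·11.25 ≈ 35.34.

35.34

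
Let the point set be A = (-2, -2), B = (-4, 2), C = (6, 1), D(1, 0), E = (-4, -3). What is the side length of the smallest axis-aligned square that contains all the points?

The bounding box has width 10 and height 5.
An axis-aligned square enclosing the set must have side ≥ max(width, height).
So the minimum side is max(10, 5) = 10.

10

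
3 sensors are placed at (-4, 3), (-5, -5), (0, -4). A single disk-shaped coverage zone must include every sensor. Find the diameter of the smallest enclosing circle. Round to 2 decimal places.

Call the three points A, B, C in the order given.
Side lengths²: AB² = 65, AC² = 65, BC² = 26.
Since AC² = 65 < 65 + 26 = 91, the triangle is acute, so the smallest enclosing circle is the circumcircle.
Circumcentre = (-19/6, -7/6), r² = 325/18.
Diameter = 2r = 2√(325/18) ≈ 8.50.

8.50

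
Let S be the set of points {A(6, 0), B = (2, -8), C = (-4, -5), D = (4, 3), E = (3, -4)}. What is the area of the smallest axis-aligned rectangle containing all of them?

x ranges over [-4, 6], width 10.
y ranges over [-8, 3], height 11.
Area = 10 × 11 = 110.

110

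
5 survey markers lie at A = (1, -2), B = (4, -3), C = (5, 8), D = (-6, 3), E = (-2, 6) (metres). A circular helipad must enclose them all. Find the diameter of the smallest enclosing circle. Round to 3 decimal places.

The minimum enclosing circle of a finite set is fixed by two of the points (as a diameter) or three (as a circumcircle).
The minimum enclosing circle is determined by three boundary points: B, C, D.
Their circumcentre is (41/58, 165/58) with r² = 75701/1682.
The farthest remaining point A is at distance² 39625/1682 ≤ 75701/1682.
Diameter = 2r = 2√(75701/1682) ≈ 13.417.

13.417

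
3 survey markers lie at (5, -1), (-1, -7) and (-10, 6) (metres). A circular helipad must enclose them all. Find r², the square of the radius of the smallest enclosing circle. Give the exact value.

17125/242

Call the three points A, B, C in the order given.
Side lengths²: AB² = 72, AC² = 274, BC² = 250.
Since AC² = 274 < 250 + 72 = 322, the triangle is acute, so the smallest enclosing circle is the circumcircle.
Circumcentre = (-69/22, 25/22), r² = 17125/242.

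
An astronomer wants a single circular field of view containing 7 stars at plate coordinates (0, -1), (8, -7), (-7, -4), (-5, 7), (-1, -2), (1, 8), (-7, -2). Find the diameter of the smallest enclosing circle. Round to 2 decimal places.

The minimum enclosing circle of a finite set is fixed by two of the points (as a diameter) or three (as a circumcircle).
The farthest pair is (8, -7)–(-5, 7) with squared distance 365. The circle on this segment as diameter has centre (1.5, 0) and r² = 365/4 = 91.25.
Check (0, -1): distance² to centre = 3.25 ≤ 91.25, so it lies inside.
All remaining points lie in this disk, and no smaller disk contains both endpoints, so this is the minimum enclosing circle.
Diameter = 2r = 2√(91.25) ≈ 19.10.

19.10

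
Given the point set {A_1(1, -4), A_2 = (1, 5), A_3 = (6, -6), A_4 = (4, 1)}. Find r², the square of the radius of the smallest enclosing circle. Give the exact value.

36.5

By Welzl's lemma the MEC is supported by two points (diametrically opposite) or three points (on a circumcircle).
The farthest pair is A_2–A_3 with squared distance 146. The circle on this segment as diameter has centre (3.5, -0.5) and r² = 146/4 = 36.5.
Check A_1: distance² to centre = 18.5 ≤ 36.5, so it lies inside.
All remaining points lie in this disk, and no smaller disk contains both endpoints, so this is the minimum enclosing circle.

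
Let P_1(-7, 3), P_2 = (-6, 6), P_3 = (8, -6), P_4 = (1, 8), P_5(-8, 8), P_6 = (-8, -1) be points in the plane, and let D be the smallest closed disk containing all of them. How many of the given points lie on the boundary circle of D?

The farthest pair is P_3–P_5 with squared distance 452. The circle on this segment as diameter has centre (0, 1) and r² = 452/4 = 113.
Check P_1: distance² to centre = 53 ≤ 113, so it lies inside.
All remaining points lie in this disk, and no smaller disk contains both endpoints, so this is the minimum enclosing circle.
The points at distance exactly r from the centre are P_3, P_5 — 2 points.

2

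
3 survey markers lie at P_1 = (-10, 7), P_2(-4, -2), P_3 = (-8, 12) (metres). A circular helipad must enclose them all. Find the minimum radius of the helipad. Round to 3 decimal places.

Side lengths²: P_1P_2² = 117, P_1P_3² = 29, P_2P_3² = 212.
Since P_2P_3² = 212 ≥ 117 + 29 = 146, the angle opposite P_2P_3 is not acute, so the smallest enclosing circle has P_2P_3 as diameter.
Centre = midpoint of P_2P_3 = (-6, 5), r² = 212/4 = 53.
r = √53 ≈ 7.280.

7.280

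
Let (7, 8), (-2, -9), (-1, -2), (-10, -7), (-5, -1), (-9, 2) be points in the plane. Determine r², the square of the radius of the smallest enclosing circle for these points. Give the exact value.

128.5

The farthest pair is (7, 8)–(-10, -7) with squared distance 514. The circle on this segment as diameter has centre (-1.5, 0.5) and r² = 514/4 = 128.5.
Check (-2, -9): distance² to centre = 90.5 ≤ 128.5, so it lies inside.
All remaining points lie in this disk, and no smaller disk contains both endpoints, so this is the minimum enclosing circle.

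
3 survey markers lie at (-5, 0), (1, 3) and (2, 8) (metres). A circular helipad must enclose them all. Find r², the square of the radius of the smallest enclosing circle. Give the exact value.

28.25

Call the three points A, B, C in the order given.
Side lengths²: AB² = 45, AC² = 113, BC² = 26.
Since AC² = 113 ≥ 45 + 26 = 71, the angle opposite AC is not acute, so the smallest enclosing circle has AC as diameter.
Centre = midpoint of AC = (-1.5, 4), r² = 113/4 = 28.25.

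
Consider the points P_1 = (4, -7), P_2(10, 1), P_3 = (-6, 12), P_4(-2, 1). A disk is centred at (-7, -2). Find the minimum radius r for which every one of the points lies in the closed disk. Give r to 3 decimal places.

The required radius is the distance from (-7, -2) to the farthest point.
Squared distances: 146, 298, 197, 34.
Maximum is 298, attained at P_2.
r = √298 ≈ 17.263.

17.263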